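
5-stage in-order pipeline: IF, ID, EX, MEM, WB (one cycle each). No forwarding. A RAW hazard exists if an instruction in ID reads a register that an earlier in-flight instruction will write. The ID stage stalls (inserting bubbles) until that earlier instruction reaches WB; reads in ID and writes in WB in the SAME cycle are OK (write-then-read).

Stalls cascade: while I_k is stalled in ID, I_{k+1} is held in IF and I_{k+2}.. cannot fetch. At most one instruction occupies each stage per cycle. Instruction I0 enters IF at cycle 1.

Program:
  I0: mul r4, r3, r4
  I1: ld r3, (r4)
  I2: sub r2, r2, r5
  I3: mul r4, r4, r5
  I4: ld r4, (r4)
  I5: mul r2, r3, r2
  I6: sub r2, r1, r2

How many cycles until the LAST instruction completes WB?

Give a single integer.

I0 mul r4 <- r3,r4: IF@1 ID@2 stall=0 (-) EX@3 MEM@4 WB@5
I1 ld r3 <- r4: IF@2 ID@3 stall=2 (RAW on I0.r4 (WB@5)) EX@6 MEM@7 WB@8
I2 sub r2 <- r2,r5: IF@3 ID@6 stall=0 (-) EX@7 MEM@8 WB@9
I3 mul r4 <- r4,r5: IF@6 ID@7 stall=0 (-) EX@8 MEM@9 WB@10
I4 ld r4 <- r4: IF@7 ID@8 stall=2 (RAW on I3.r4 (WB@10)) EX@11 MEM@12 WB@13
I5 mul r2 <- r3,r2: IF@8 ID@11 stall=0 (-) EX@12 MEM@13 WB@14
I6 sub r2 <- r1,r2: IF@11 ID@12 stall=2 (RAW on I5.r2 (WB@14)) EX@15 MEM@16 WB@17

Answer: 17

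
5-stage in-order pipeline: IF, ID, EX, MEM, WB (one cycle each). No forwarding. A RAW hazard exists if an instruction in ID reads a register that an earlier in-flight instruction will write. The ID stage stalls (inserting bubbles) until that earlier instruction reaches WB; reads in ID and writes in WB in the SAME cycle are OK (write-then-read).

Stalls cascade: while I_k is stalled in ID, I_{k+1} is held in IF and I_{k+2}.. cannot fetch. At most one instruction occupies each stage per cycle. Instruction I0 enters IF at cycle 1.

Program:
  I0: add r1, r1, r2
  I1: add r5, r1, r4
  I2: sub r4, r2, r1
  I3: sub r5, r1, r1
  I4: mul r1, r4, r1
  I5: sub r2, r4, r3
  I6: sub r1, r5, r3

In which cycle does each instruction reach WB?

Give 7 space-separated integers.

Answer: 5 8 9 10 12 13 14

Derivation:
I0 add r1 <- r1,r2: IF@1 ID@2 stall=0 (-) EX@3 MEM@4 WB@5
I1 add r5 <- r1,r4: IF@2 ID@3 stall=2 (RAW on I0.r1 (WB@5)) EX@6 MEM@7 WB@8
I2 sub r4 <- r2,r1: IF@3 ID@6 stall=0 (-) EX@7 MEM@8 WB@9
I3 sub r5 <- r1,r1: IF@6 ID@7 stall=0 (-) EX@8 MEM@9 WB@10
I4 mul r1 <- r4,r1: IF@7 ID@8 stall=1 (RAW on I2.r4 (WB@9)) EX@10 MEM@11 WB@12
I5 sub r2 <- r4,r3: IF@8 ID@10 stall=0 (-) EX@11 MEM@12 WB@13
I6 sub r1 <- r5,r3: IF@10 ID@11 stall=0 (-) EX@12 MEM@13 WB@14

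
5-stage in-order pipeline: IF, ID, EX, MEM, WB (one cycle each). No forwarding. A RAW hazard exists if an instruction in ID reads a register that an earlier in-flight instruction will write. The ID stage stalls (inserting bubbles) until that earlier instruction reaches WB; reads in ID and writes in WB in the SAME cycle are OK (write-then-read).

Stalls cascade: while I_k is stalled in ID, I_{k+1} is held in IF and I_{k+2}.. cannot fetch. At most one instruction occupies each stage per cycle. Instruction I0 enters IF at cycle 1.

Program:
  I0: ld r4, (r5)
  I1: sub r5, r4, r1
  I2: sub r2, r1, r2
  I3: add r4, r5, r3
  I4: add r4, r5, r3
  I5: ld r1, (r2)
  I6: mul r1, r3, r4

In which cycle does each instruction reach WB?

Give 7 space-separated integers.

Answer: 5 8 9 11 12 13 15

Derivation:
I0 ld r4 <- r5: IF@1 ID@2 stall=0 (-) EX@3 MEM@4 WB@5
I1 sub r5 <- r4,r1: IF@2 ID@3 stall=2 (RAW on I0.r4 (WB@5)) EX@6 MEM@7 WB@8
I2 sub r2 <- r1,r2: IF@3 ID@6 stall=0 (-) EX@7 MEM@8 WB@9
I3 add r4 <- r5,r3: IF@6 ID@7 stall=1 (RAW on I1.r5 (WB@8)) EX@9 MEM@10 WB@11
I4 add r4 <- r5,r3: IF@7 ID@9 stall=0 (-) EX@10 MEM@11 WB@12
I5 ld r1 <- r2: IF@9 ID@10 stall=0 (-) EX@11 MEM@12 WB@13
I6 mul r1 <- r3,r4: IF@10 ID@11 stall=1 (RAW on I4.r4 (WB@12)) EX@13 MEM@14 WB@15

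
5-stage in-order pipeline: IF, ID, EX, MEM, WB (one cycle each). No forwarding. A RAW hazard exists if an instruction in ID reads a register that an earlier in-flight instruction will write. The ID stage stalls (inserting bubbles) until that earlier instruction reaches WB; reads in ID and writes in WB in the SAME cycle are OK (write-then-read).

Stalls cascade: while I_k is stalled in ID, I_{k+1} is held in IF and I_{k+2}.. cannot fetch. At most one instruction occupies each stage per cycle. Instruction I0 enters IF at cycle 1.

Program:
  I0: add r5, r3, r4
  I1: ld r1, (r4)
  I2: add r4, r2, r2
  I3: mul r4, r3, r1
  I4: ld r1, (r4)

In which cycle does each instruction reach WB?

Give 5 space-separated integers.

Answer: 5 6 7 9 12

Derivation:
I0 add r5 <- r3,r4: IF@1 ID@2 stall=0 (-) EX@3 MEM@4 WB@5
I1 ld r1 <- r4: IF@2 ID@3 stall=0 (-) EX@4 MEM@5 WB@6
I2 add r4 <- r2,r2: IF@3 ID@4 stall=0 (-) EX@5 MEM@6 WB@7
I3 mul r4 <- r3,r1: IF@4 ID@5 stall=1 (RAW on I1.r1 (WB@6)) EX@7 MEM@8 WB@9
I4 ld r1 <- r4: IF@5 ID@7 stall=2 (RAW on I3.r4 (WB@9)) EX@10 MEM@11 WB@12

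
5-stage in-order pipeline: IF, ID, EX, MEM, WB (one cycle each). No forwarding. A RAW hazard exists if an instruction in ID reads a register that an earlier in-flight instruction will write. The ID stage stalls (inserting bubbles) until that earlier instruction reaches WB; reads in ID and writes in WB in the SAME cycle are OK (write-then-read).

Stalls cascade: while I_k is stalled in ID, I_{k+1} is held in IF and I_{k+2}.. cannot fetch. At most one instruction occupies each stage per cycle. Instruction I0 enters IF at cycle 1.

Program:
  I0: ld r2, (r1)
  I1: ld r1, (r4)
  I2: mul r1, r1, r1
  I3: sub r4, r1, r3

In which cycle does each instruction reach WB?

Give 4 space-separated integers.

I0 ld r2 <- r1: IF@1 ID@2 stall=0 (-) EX@3 MEM@4 WB@5
I1 ld r1 <- r4: IF@2 ID@3 stall=0 (-) EX@4 MEM@5 WB@6
I2 mul r1 <- r1,r1: IF@3 ID@4 stall=2 (RAW on I1.r1 (WB@6)) EX@7 MEM@8 WB@9
I3 sub r4 <- r1,r3: IF@4 ID@7 stall=2 (RAW on I2.r1 (WB@9)) EX@10 MEM@11 WB@12

Answer: 5 6 9 12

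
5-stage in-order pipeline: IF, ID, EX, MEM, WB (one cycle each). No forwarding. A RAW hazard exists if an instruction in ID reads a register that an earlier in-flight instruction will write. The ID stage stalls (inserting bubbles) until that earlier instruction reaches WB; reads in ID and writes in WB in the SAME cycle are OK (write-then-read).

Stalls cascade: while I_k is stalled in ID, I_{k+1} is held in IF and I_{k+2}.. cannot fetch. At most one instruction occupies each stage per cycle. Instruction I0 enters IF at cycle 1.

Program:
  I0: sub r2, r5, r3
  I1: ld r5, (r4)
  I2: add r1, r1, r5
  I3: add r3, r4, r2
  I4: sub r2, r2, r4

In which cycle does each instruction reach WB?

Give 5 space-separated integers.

I0 sub r2 <- r5,r3: IF@1 ID@2 stall=0 (-) EX@3 MEM@4 WB@5
I1 ld r5 <- r4: IF@2 ID@3 stall=0 (-) EX@4 MEM@5 WB@6
I2 add r1 <- r1,r5: IF@3 ID@4 stall=2 (RAW on I1.r5 (WB@6)) EX@7 MEM@8 WB@9
I3 add r3 <- r4,r2: IF@4 ID@7 stall=0 (-) EX@8 MEM@9 WB@10
I4 sub r2 <- r2,r4: IF@7 ID@8 stall=0 (-) EX@9 MEM@10 WB@11

Answer: 5 6 9 10 11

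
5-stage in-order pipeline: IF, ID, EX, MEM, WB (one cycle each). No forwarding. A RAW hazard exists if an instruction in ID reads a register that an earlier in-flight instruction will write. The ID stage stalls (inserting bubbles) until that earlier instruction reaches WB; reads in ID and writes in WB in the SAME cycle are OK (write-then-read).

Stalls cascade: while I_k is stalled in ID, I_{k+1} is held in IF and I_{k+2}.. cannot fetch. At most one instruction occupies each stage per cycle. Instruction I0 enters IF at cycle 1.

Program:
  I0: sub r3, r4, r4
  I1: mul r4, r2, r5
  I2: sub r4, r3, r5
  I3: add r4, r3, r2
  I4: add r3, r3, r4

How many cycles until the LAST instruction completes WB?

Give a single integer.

Answer: 12

Derivation:
I0 sub r3 <- r4,r4: IF@1 ID@2 stall=0 (-) EX@3 MEM@4 WB@5
I1 mul r4 <- r2,r5: IF@2 ID@3 stall=0 (-) EX@4 MEM@5 WB@6
I2 sub r4 <- r3,r5: IF@3 ID@4 stall=1 (RAW on I0.r3 (WB@5)) EX@6 MEM@7 WB@8
I3 add r4 <- r3,r2: IF@4 ID@6 stall=0 (-) EX@7 MEM@8 WB@9
I4 add r3 <- r3,r4: IF@6 ID@7 stall=2 (RAW on I3.r4 (WB@9)) EX@10 MEM@11 WB@12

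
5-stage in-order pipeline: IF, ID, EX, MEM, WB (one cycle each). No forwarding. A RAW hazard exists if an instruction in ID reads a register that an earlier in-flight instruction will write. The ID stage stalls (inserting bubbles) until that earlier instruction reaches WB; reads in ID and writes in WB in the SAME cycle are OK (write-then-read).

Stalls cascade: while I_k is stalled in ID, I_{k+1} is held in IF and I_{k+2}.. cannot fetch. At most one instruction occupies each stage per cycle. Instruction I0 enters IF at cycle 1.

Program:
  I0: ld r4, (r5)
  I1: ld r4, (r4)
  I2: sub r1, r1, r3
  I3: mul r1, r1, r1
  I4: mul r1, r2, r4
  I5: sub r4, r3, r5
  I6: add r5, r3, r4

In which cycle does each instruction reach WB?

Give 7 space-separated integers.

I0 ld r4 <- r5: IF@1 ID@2 stall=0 (-) EX@3 MEM@4 WB@5
I1 ld r4 <- r4: IF@2 ID@3 stall=2 (RAW on I0.r4 (WB@5)) EX@6 MEM@7 WB@8
I2 sub r1 <- r1,r3: IF@3 ID@6 stall=0 (-) EX@7 MEM@8 WB@9
I3 mul r1 <- r1,r1: IF@6 ID@7 stall=2 (RAW on I2.r1 (WB@9)) EX@10 MEM@11 WB@12
I4 mul r1 <- r2,r4: IF@7 ID@10 stall=0 (-) EX@11 MEM@12 WB@13
I5 sub r4 <- r3,r5: IF@10 ID@11 stall=0 (-) EX@12 MEM@13 WB@14
I6 add r5 <- r3,r4: IF@11 ID@12 stall=2 (RAW on I5.r4 (WB@14)) EX@15 MEM@16 WB@17

Answer: 5 8 9 12 13 14 17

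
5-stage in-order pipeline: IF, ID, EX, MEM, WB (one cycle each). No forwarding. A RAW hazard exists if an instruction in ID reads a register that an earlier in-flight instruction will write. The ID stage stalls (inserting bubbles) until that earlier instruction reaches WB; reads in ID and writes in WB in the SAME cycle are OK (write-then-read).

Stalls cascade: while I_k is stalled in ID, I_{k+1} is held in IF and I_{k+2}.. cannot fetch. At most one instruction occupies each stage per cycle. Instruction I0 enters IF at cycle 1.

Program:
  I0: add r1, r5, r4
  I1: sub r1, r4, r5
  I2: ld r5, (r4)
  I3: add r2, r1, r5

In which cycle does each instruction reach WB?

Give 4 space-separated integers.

Answer: 5 6 7 10

Derivation:
I0 add r1 <- r5,r4: IF@1 ID@2 stall=0 (-) EX@3 MEM@4 WB@5
I1 sub r1 <- r4,r5: IF@2 ID@3 stall=0 (-) EX@4 MEM@5 WB@6
I2 ld r5 <- r4: IF@3 ID@4 stall=0 (-) EX@5 MEM@6 WB@7
I3 add r2 <- r1,r5: IF@4 ID@5 stall=2 (RAW on I2.r5 (WB@7)) EX@8 MEM@9 WB@10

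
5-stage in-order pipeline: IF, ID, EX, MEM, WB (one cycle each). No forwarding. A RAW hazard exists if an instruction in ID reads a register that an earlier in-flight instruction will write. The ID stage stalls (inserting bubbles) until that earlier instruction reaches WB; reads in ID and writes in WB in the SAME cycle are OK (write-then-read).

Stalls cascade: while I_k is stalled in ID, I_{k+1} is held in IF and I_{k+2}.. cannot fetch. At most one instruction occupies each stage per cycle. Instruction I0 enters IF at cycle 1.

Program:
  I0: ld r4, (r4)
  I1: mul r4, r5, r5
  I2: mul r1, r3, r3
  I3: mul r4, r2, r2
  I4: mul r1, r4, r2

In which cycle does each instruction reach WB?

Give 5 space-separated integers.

Answer: 5 6 7 8 11

Derivation:
I0 ld r4 <- r4: IF@1 ID@2 stall=0 (-) EX@3 MEM@4 WB@5
I1 mul r4 <- r5,r5: IF@2 ID@3 stall=0 (-) EX@4 MEM@5 WB@6
I2 mul r1 <- r3,r3: IF@3 ID@4 stall=0 (-) EX@5 MEM@6 WB@7
I3 mul r4 <- r2,r2: IF@4 ID@5 stall=0 (-) EX@6 MEM@7 WB@8
I4 mul r1 <- r4,r2: IF@5 ID@6 stall=2 (RAW on I3.r4 (WB@8)) EX@9 MEM@10 WB@11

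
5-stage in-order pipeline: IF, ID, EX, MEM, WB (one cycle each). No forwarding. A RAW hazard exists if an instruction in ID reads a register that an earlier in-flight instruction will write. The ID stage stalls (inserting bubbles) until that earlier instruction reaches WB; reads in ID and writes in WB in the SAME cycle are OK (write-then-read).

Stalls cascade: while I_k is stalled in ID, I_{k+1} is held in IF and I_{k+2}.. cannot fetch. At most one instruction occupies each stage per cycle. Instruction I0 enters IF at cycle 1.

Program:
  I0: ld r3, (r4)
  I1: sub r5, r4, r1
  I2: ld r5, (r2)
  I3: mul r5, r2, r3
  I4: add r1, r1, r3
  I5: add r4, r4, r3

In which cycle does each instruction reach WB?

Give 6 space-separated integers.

Answer: 5 6 7 8 9 10

Derivation:
I0 ld r3 <- r4: IF@1 ID@2 stall=0 (-) EX@3 MEM@4 WB@5
I1 sub r5 <- r4,r1: IF@2 ID@3 stall=0 (-) EX@4 MEM@5 WB@6
I2 ld r5 <- r2: IF@3 ID@4 stall=0 (-) EX@5 MEM@6 WB@7
I3 mul r5 <- r2,r3: IF@4 ID@5 stall=0 (-) EX@6 MEM@7 WB@8
I4 add r1 <- r1,r3: IF@5 ID@6 stall=0 (-) EX@7 MEM@8 WB@9
I5 add r4 <- r4,r3: IF@6 ID@7 stall=0 (-) EX@8 MEM@9 WB@10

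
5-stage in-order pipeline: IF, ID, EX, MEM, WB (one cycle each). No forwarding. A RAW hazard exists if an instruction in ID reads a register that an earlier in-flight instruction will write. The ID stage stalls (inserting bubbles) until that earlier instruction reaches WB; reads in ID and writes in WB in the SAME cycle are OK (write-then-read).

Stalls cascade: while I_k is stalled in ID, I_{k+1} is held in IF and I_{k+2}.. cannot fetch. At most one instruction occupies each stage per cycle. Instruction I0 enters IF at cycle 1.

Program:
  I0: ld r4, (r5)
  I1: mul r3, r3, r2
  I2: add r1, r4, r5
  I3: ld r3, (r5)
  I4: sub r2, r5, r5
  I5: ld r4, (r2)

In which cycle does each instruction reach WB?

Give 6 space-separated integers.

I0 ld r4 <- r5: IF@1 ID@2 stall=0 (-) EX@3 MEM@4 WB@5
I1 mul r3 <- r3,r2: IF@2 ID@3 stall=0 (-) EX@4 MEM@5 WB@6
I2 add r1 <- r4,r5: IF@3 ID@4 stall=1 (RAW on I0.r4 (WB@5)) EX@6 MEM@7 WB@8
I3 ld r3 <- r5: IF@4 ID@6 stall=0 (-) EX@7 MEM@8 WB@9
I4 sub r2 <- r5,r5: IF@6 ID@7 stall=0 (-) EX@8 MEM@9 WB@10
I5 ld r4 <- r2: IF@7 ID@8 stall=2 (RAW on I4.r2 (WB@10)) EX@11 MEM@12 WB@13

Answer: 5 6 8 9 10 13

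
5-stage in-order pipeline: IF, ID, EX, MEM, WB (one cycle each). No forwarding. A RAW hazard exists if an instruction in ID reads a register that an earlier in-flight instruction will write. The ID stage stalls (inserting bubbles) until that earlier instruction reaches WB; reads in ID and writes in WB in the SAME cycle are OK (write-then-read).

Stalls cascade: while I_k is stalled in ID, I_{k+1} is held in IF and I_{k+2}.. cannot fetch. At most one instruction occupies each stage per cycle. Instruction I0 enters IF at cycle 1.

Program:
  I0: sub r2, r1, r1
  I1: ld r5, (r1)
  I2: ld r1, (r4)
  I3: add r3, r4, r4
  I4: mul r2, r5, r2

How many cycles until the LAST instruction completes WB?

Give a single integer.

I0 sub r2 <- r1,r1: IF@1 ID@2 stall=0 (-) EX@3 MEM@4 WB@5
I1 ld r5 <- r1: IF@2 ID@3 stall=0 (-) EX@4 MEM@5 WB@6
I2 ld r1 <- r4: IF@3 ID@4 stall=0 (-) EX@5 MEM@6 WB@7
I3 add r3 <- r4,r4: IF@4 ID@5 stall=0 (-) EX@6 MEM@7 WB@8
I4 mul r2 <- r5,r2: IF@5 ID@6 stall=0 (-) EX@7 MEM@8 WB@9

Answer: 9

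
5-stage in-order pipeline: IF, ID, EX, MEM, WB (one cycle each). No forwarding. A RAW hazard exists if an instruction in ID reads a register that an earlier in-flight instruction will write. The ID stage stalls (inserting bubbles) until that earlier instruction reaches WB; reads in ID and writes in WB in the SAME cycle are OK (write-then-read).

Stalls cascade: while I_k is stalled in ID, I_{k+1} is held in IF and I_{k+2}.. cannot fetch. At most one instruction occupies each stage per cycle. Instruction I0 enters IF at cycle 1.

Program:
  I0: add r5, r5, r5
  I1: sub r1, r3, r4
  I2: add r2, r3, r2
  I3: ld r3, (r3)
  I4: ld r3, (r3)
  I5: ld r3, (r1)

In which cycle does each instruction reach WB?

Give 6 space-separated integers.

Answer: 5 6 7 8 11 12

Derivation:
I0 add r5 <- r5,r5: IF@1 ID@2 stall=0 (-) EX@3 MEM@4 WB@5
I1 sub r1 <- r3,r4: IF@2 ID@3 stall=0 (-) EX@4 MEM@5 WB@6
I2 add r2 <- r3,r2: IF@3 ID@4 stall=0 (-) EX@5 MEM@6 WB@7
I3 ld r3 <- r3: IF@4 ID@5 stall=0 (-) EX@6 MEM@7 WB@8
I4 ld r3 <- r3: IF@5 ID@6 stall=2 (RAW on I3.r3 (WB@8)) EX@9 MEM@10 WB@11
I5 ld r3 <- r1: IF@6 ID@9 stall=0 (-) EX@10 MEM@11 WB@12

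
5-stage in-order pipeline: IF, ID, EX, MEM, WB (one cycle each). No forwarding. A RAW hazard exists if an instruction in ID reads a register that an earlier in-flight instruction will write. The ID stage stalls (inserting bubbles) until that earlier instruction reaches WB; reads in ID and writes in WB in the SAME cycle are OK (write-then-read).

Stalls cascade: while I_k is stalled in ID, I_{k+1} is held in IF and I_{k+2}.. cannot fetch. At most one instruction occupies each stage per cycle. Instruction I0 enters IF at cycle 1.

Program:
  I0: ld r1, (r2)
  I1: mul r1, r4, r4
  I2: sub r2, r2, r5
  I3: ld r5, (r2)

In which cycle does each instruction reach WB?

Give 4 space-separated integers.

I0 ld r1 <- r2: IF@1 ID@2 stall=0 (-) EX@3 MEM@4 WB@5
I1 mul r1 <- r4,r4: IF@2 ID@3 stall=0 (-) EX@4 MEM@5 WB@6
I2 sub r2 <- r2,r5: IF@3 ID@4 stall=0 (-) EX@5 MEM@6 WB@7
I3 ld r5 <- r2: IF@4 ID@5 stall=2 (RAW on I2.r2 (WB@7)) EX@8 MEM@9 WB@10

Answer: 5 6 7 10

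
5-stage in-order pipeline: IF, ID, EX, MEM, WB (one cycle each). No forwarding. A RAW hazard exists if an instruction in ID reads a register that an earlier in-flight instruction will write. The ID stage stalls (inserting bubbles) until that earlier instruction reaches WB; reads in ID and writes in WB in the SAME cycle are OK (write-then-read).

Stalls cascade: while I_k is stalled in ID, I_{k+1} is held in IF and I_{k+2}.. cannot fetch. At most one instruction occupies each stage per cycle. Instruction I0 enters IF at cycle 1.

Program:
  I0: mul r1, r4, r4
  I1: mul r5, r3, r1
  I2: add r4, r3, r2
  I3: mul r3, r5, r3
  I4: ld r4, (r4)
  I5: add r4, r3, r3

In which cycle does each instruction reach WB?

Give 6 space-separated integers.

Answer: 5 8 9 11 12 14

Derivation:
I0 mul r1 <- r4,r4: IF@1 ID@2 stall=0 (-) EX@3 MEM@4 WB@5
I1 mul r5 <- r3,r1: IF@2 ID@3 stall=2 (RAW on I0.r1 (WB@5)) EX@6 MEM@7 WB@8
I2 add r4 <- r3,r2: IF@3 ID@6 stall=0 (-) EX@7 MEM@8 WB@9
I3 mul r3 <- r5,r3: IF@6 ID@7 stall=1 (RAW on I1.r5 (WB@8)) EX@9 MEM@10 WB@11
I4 ld r4 <- r4: IF@7 ID@9 stall=0 (-) EX@10 MEM@11 WB@12
I5 add r4 <- r3,r3: IF@9 ID@10 stall=1 (RAW on I3.r3 (WB@11)) EX@12 MEM@13 WB@14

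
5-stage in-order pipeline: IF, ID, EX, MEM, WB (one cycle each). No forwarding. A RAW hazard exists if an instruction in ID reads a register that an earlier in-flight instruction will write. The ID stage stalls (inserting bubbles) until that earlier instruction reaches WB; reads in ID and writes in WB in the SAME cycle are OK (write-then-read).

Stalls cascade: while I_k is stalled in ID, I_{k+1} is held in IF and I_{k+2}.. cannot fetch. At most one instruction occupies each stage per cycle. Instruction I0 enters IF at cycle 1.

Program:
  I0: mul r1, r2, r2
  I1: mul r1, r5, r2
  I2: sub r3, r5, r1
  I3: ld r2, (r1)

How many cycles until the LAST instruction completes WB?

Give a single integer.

I0 mul r1 <- r2,r2: IF@1 ID@2 stall=0 (-) EX@3 MEM@4 WB@5
I1 mul r1 <- r5,r2: IF@2 ID@3 stall=0 (-) EX@4 MEM@5 WB@6
I2 sub r3 <- r5,r1: IF@3 ID@4 stall=2 (RAW on I1.r1 (WB@6)) EX@7 MEM@8 WB@9
I3 ld r2 <- r1: IF@4 ID@7 stall=0 (-) EX@8 MEM@9 WB@10

Answer: 10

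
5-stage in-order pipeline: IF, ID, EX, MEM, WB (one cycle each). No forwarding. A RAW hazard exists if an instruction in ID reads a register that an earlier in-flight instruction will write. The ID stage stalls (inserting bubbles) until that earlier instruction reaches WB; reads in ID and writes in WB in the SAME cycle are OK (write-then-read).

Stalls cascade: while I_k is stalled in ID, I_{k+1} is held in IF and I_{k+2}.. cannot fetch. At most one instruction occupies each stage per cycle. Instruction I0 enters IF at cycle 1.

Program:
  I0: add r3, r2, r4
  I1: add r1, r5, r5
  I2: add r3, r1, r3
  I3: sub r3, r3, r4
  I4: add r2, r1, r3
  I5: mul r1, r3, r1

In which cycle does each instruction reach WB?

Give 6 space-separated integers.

I0 add r3 <- r2,r4: IF@1 ID@2 stall=0 (-) EX@3 MEM@4 WB@5
I1 add r1 <- r5,r5: IF@2 ID@3 stall=0 (-) EX@4 MEM@5 WB@6
I2 add r3 <- r1,r3: IF@3 ID@4 stall=2 (RAW on I1.r1 (WB@6)) EX@7 MEM@8 WB@9
I3 sub r3 <- r3,r4: IF@4 ID@7 stall=2 (RAW on I2.r3 (WB@9)) EX@10 MEM@11 WB@12
I4 add r2 <- r1,r3: IF@7 ID@10 stall=2 (RAW on I3.r3 (WB@12)) EX@13 MEM@14 WB@15
I5 mul r1 <- r3,r1: IF@10 ID@13 stall=0 (-) EX@14 MEM@15 WB@16

Answer: 5 6 9 12 15 16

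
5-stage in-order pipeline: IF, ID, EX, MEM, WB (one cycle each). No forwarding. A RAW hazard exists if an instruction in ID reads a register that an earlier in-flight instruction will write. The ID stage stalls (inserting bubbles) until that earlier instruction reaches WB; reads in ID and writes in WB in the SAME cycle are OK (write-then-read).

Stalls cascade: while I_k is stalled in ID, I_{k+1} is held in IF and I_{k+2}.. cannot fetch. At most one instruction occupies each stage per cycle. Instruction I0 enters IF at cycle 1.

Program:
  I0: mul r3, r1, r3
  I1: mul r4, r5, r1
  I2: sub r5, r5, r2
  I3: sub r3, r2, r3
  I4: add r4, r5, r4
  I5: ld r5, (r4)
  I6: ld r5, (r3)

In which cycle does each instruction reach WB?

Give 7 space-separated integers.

I0 mul r3 <- r1,r3: IF@1 ID@2 stall=0 (-) EX@3 MEM@4 WB@5
I1 mul r4 <- r5,r1: IF@2 ID@3 stall=0 (-) EX@4 MEM@5 WB@6
I2 sub r5 <- r5,r2: IF@3 ID@4 stall=0 (-) EX@5 MEM@6 WB@7
I3 sub r3 <- r2,r3: IF@4 ID@5 stall=0 (-) EX@6 MEM@7 WB@8
I4 add r4 <- r5,r4: IF@5 ID@6 stall=1 (RAW on I2.r5 (WB@7)) EX@8 MEM@9 WB@10
I5 ld r5 <- r4: IF@6 ID@8 stall=2 (RAW on I4.r4 (WB@10)) EX@11 MEM@12 WB@13
I6 ld r5 <- r3: IF@8 ID@11 stall=0 (-) EX@12 MEM@13 WB@14

Answer: 5 6 7 8 10 13 14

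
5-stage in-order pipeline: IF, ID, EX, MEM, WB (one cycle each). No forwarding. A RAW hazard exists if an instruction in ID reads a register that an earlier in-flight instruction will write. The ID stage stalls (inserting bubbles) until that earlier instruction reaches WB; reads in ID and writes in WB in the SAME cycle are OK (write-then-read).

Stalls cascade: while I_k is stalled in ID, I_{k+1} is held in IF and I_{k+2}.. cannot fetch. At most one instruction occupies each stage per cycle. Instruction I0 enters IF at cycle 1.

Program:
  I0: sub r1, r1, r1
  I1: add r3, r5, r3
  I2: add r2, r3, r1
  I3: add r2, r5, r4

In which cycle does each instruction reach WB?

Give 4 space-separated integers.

I0 sub r1 <- r1,r1: IF@1 ID@2 stall=0 (-) EX@3 MEM@4 WB@5
I1 add r3 <- r5,r3: IF@2 ID@3 stall=0 (-) EX@4 MEM@5 WB@6
I2 add r2 <- r3,r1: IF@3 ID@4 stall=2 (RAW on I1.r3 (WB@6)) EX@7 MEM@8 WB@9
I3 add r2 <- r5,r4: IF@4 ID@7 stall=0 (-) EX@8 MEM@9 WB@10

Answer: 5 6 9 10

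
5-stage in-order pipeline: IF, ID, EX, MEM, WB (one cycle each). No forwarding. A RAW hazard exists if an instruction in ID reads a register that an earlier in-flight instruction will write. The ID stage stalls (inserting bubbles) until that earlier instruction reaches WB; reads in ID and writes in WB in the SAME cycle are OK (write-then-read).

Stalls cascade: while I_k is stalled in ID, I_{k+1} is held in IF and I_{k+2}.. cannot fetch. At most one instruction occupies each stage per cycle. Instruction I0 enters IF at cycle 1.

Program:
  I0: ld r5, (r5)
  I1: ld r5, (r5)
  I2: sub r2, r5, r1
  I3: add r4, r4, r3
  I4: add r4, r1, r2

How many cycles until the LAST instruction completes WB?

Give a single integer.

Answer: 14

Derivation:
I0 ld r5 <- r5: IF@1 ID@2 stall=0 (-) EX@3 MEM@4 WB@5
I1 ld r5 <- r5: IF@2 ID@3 stall=2 (RAW on I0.r5 (WB@5)) EX@6 MEM@7 WB@8
I2 sub r2 <- r5,r1: IF@3 ID@6 stall=2 (RAW on I1.r5 (WB@8)) EX@9 MEM@10 WB@11
I3 add r4 <- r4,r3: IF@6 ID@9 stall=0 (-) EX@10 MEM@11 WB@12
I4 add r4 <- r1,r2: IF@9 ID@10 stall=1 (RAW on I2.r2 (WB@11)) EX@12 MEM@13 WB@14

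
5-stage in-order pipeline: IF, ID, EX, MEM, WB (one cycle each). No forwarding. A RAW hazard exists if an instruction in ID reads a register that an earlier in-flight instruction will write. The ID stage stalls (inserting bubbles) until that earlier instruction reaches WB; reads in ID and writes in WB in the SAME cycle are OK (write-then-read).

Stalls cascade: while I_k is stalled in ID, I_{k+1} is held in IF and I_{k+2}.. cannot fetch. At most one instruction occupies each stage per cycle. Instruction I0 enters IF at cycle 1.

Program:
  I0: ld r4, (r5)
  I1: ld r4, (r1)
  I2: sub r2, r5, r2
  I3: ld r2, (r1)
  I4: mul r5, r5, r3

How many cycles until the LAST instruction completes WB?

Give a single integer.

Answer: 9

Derivation:
I0 ld r4 <- r5: IF@1 ID@2 stall=0 (-) EX@3 MEM@4 WB@5
I1 ld r4 <- r1: IF@2 ID@3 stall=0 (-) EX@4 MEM@5 WB@6
I2 sub r2 <- r5,r2: IF@3 ID@4 stall=0 (-) EX@5 MEM@6 WB@7
I3 ld r2 <- r1: IF@4 ID@5 stall=0 (-) EX@6 MEM@7 WB@8
I4 mul r5 <- r5,r3: IF@5 ID@6 stall=0 (-) EX@7 MEM@8 WB@9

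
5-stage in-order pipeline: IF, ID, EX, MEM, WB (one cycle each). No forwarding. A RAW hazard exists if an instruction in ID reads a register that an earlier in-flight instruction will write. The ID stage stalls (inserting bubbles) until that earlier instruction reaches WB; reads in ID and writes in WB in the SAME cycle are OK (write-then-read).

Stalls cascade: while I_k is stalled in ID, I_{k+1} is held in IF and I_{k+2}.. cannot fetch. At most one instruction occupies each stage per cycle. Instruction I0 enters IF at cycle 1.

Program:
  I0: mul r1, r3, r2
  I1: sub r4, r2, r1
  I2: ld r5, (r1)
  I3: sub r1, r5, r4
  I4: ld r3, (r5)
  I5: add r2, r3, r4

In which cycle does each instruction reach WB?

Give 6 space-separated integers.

Answer: 5 8 9 12 13 16

Derivation:
I0 mul r1 <- r3,r2: IF@1 ID@2 stall=0 (-) EX@3 MEM@4 WB@5
I1 sub r4 <- r2,r1: IF@2 ID@3 stall=2 (RAW on I0.r1 (WB@5)) EX@6 MEM@7 WB@8
I2 ld r5 <- r1: IF@3 ID@6 stall=0 (-) EX@7 MEM@8 WB@9
I3 sub r1 <- r5,r4: IF@6 ID@7 stall=2 (RAW on I2.r5 (WB@9)) EX@10 MEM@11 WB@12
I4 ld r3 <- r5: IF@7 ID@10 stall=0 (-) EX@11 MEM@12 WB@13
I5 add r2 <- r3,r4: IF@10 ID@11 stall=2 (RAW on I4.r3 (WB@13)) EX@14 MEM@15 WB@16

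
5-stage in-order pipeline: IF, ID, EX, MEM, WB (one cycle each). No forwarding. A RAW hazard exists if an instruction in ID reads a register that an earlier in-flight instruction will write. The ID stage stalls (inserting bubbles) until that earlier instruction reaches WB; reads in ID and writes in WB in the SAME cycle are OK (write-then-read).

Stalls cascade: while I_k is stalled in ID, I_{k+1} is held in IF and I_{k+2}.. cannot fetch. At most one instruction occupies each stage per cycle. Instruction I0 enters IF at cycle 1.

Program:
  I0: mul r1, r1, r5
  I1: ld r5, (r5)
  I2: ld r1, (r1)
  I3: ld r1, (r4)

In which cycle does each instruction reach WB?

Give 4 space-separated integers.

I0 mul r1 <- r1,r5: IF@1 ID@2 stall=0 (-) EX@3 MEM@4 WB@5
I1 ld r5 <- r5: IF@2 ID@3 stall=0 (-) EX@4 MEM@5 WB@6
I2 ld r1 <- r1: IF@3 ID@4 stall=1 (RAW on I0.r1 (WB@5)) EX@6 MEM@7 WB@8
I3 ld r1 <- r4: IF@4 ID@6 stall=0 (-) EX@7 MEM@8 WB@9

Answer: 5 6 8 9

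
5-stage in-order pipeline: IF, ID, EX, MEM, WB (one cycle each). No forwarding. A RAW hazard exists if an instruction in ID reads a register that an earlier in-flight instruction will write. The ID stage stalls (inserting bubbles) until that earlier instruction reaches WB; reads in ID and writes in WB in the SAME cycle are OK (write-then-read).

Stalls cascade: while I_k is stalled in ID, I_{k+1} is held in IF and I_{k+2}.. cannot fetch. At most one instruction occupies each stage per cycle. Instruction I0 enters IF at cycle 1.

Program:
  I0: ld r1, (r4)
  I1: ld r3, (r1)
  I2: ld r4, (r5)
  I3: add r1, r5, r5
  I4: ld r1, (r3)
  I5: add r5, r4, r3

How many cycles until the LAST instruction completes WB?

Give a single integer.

I0 ld r1 <- r4: IF@1 ID@2 stall=0 (-) EX@3 MEM@4 WB@5
I1 ld r3 <- r1: IF@2 ID@3 stall=2 (RAW on I0.r1 (WB@5)) EX@6 MEM@7 WB@8
I2 ld r4 <- r5: IF@3 ID@6 stall=0 (-) EX@7 MEM@8 WB@9
I3 add r1 <- r5,r5: IF@6 ID@7 stall=0 (-) EX@8 MEM@9 WB@10
I4 ld r1 <- r3: IF@7 ID@8 stall=0 (-) EX@9 MEM@10 WB@11
I5 add r5 <- r4,r3: IF@8 ID@9 stall=0 (-) EX@10 MEM@11 WB@12

Answer: 12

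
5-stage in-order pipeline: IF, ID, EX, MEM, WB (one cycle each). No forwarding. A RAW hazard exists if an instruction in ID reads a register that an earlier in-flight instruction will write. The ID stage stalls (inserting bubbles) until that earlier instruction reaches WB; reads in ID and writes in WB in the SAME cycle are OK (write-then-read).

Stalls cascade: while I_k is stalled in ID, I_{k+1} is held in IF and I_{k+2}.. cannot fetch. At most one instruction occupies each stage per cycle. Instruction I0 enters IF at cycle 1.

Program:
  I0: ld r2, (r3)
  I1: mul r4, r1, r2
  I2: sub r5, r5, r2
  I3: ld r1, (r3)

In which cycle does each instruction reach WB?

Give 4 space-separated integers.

I0 ld r2 <- r3: IF@1 ID@2 stall=0 (-) EX@3 MEM@4 WB@5
I1 mul r4 <- r1,r2: IF@2 ID@3 stall=2 (RAW on I0.r2 (WB@5)) EX@6 MEM@7 WB@8
I2 sub r5 <- r5,r2: IF@3 ID@6 stall=0 (-) EX@7 MEM@8 WB@9
I3 ld r1 <- r3: IF@6 ID@7 stall=0 (-) EX@8 MEM@9 WB@10

Answer: 5 8 9 10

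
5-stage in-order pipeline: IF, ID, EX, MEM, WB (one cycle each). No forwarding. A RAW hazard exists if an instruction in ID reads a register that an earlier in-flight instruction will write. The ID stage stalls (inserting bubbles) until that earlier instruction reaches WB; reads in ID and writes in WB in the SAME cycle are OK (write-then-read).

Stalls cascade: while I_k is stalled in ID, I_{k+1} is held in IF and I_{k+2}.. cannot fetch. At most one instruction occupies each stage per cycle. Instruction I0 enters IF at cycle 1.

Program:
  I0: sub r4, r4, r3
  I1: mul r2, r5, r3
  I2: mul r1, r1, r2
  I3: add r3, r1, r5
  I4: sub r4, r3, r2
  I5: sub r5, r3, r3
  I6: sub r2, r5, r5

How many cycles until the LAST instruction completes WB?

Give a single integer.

Answer: 19

Derivation:
I0 sub r4 <- r4,r3: IF@1 ID@2 stall=0 (-) EX@3 MEM@4 WB@5
I1 mul r2 <- r5,r3: IF@2 ID@3 stall=0 (-) EX@4 MEM@5 WB@6
I2 mul r1 <- r1,r2: IF@3 ID@4 stall=2 (RAW on I1.r2 (WB@6)) EX@7 MEM@8 WB@9
I3 add r3 <- r1,r5: IF@4 ID@7 stall=2 (RAW on I2.r1 (WB@9)) EX@10 MEM@11 WB@12
I4 sub r4 <- r3,r2: IF@7 ID@10 stall=2 (RAW on I3.r3 (WB@12)) EX@13 MEM@14 WB@15
I5 sub r5 <- r3,r3: IF@10 ID@13 stall=0 (-) EX@14 MEM@15 WB@16
I6 sub r2 <- r5,r5: IF@13 ID@14 stall=2 (RAW on I5.r5 (WB@16)) EX@17 MEM@18 WB@19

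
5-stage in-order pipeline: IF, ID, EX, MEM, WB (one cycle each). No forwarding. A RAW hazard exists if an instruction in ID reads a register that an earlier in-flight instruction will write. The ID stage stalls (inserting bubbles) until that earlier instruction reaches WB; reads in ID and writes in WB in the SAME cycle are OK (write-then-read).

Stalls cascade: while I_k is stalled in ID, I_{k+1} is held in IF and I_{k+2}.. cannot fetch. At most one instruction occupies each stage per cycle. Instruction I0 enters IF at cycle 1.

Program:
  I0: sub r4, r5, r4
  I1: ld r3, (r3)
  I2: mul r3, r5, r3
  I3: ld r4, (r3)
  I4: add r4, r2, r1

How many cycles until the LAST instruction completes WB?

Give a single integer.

I0 sub r4 <- r5,r4: IF@1 ID@2 stall=0 (-) EX@3 MEM@4 WB@5
I1 ld r3 <- r3: IF@2 ID@3 stall=0 (-) EX@4 MEM@5 WB@6
I2 mul r3 <- r5,r3: IF@3 ID@4 stall=2 (RAW on I1.r3 (WB@6)) EX@7 MEM@8 WB@9
I3 ld r4 <- r3: IF@4 ID@7 stall=2 (RAW on I2.r3 (WB@9)) EX@10 MEM@11 WB@12
I4 add r4 <- r2,r1: IF@7 ID@10 stall=0 (-) EX@11 MEM@12 WB@13

Answer: 13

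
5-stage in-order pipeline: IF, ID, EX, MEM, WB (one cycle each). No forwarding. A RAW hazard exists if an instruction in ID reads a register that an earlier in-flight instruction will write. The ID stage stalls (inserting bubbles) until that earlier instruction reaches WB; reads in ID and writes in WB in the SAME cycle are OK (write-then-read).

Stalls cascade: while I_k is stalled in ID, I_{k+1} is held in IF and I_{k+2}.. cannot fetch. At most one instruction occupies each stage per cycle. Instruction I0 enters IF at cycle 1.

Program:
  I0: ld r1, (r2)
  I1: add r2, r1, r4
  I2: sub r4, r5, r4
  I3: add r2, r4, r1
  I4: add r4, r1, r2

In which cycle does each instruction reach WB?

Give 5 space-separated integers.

I0 ld r1 <- r2: IF@1 ID@2 stall=0 (-) EX@3 MEM@4 WB@5
I1 add r2 <- r1,r4: IF@2 ID@3 stall=2 (RAW on I0.r1 (WB@5)) EX@6 MEM@7 WB@8
I2 sub r4 <- r5,r4: IF@3 ID@6 stall=0 (-) EX@7 MEM@8 WB@9
I3 add r2 <- r4,r1: IF@6 ID@7 stall=2 (RAW on I2.r4 (WB@9)) EX@10 MEM@11 WB@12
I4 add r4 <- r1,r2: IF@7 ID@10 stall=2 (RAW on I3.r2 (WB@12)) EX@13 MEM@14 WB@15

Answer: 5 8 9 12 15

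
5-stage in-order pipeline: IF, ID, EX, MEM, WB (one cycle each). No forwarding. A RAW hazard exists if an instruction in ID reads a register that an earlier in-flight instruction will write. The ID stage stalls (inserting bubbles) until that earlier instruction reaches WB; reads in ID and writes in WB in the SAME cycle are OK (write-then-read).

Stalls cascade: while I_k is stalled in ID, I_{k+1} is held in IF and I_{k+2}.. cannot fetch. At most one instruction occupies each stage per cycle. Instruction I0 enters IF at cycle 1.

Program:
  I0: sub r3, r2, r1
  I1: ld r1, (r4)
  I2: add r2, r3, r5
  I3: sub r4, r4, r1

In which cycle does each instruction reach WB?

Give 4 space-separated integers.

I0 sub r3 <- r2,r1: IF@1 ID@2 stall=0 (-) EX@3 MEM@4 WB@5
I1 ld r1 <- r4: IF@2 ID@3 stall=0 (-) EX@4 MEM@5 WB@6
I2 add r2 <- r3,r5: IF@3 ID@4 stall=1 (RAW on I0.r3 (WB@5)) EX@6 MEM@7 WB@8
I3 sub r4 <- r4,r1: IF@4 ID@6 stall=0 (-) EX@7 MEM@8 WB@9

Answer: 5 6 8 9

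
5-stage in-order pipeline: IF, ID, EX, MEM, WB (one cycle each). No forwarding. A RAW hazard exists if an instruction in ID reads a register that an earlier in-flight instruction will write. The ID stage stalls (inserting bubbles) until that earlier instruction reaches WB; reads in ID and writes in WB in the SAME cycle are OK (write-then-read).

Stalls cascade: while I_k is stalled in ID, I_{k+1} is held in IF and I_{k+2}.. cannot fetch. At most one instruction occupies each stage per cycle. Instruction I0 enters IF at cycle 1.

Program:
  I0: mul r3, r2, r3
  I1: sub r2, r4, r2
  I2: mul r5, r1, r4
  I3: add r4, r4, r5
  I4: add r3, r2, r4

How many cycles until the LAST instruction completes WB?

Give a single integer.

I0 mul r3 <- r2,r3: IF@1 ID@2 stall=0 (-) EX@3 MEM@4 WB@5
I1 sub r2 <- r4,r2: IF@2 ID@3 stall=0 (-) EX@4 MEM@5 WB@6
I2 mul r5 <- r1,r4: IF@3 ID@4 stall=0 (-) EX@5 MEM@6 WB@7
I3 add r4 <- r4,r5: IF@4 ID@5 stall=2 (RAW on I2.r5 (WB@7)) EX@8 MEM@9 WB@10
I4 add r3 <- r2,r4: IF@5 ID@8 stall=2 (RAW on I3.r4 (WB@10)) EX@11 MEM@12 WB@13

Answer: 13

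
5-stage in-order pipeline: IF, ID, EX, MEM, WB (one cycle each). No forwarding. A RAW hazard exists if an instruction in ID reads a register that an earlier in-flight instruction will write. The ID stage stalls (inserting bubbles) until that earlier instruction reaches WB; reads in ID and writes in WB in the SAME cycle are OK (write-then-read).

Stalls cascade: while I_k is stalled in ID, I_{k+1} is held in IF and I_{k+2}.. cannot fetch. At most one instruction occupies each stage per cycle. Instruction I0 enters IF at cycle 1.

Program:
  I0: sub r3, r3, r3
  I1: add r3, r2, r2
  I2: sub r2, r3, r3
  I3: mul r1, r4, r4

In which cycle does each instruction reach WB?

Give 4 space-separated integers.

Answer: 5 6 9 10

Derivation:
I0 sub r3 <- r3,r3: IF@1 ID@2 stall=0 (-) EX@3 MEM@4 WB@5
I1 add r3 <- r2,r2: IF@2 ID@3 stall=0 (-) EX@4 MEM@5 WB@6
I2 sub r2 <- r3,r3: IF@3 ID@4 stall=2 (RAW on I1.r3 (WB@6)) EX@7 MEM@8 WB@9
I3 mul r1 <- r4,r4: IF@4 ID@7 stall=0 (-) EX@8 MEM@9 WB@10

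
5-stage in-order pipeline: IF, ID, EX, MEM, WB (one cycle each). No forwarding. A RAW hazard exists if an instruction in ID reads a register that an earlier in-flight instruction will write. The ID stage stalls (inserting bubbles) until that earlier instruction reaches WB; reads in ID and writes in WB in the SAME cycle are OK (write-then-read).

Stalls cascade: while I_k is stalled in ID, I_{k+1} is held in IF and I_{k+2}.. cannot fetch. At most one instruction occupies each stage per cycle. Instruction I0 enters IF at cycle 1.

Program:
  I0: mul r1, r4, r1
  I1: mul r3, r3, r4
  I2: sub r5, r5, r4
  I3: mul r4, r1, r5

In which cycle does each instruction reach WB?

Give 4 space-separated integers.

Answer: 5 6 7 10

Derivation:
I0 mul r1 <- r4,r1: IF@1 ID@2 stall=0 (-) EX@3 MEM@4 WB@5
I1 mul r3 <- r3,r4: IF@2 ID@3 stall=0 (-) EX@4 MEM@5 WB@6
I2 sub r5 <- r5,r4: IF@3 ID@4 stall=0 (-) EX@5 MEM@6 WB@7
I3 mul r4 <- r1,r5: IF@4 ID@5 stall=2 (RAW on I2.r5 (WB@7)) EX@8 MEM@9 WB@10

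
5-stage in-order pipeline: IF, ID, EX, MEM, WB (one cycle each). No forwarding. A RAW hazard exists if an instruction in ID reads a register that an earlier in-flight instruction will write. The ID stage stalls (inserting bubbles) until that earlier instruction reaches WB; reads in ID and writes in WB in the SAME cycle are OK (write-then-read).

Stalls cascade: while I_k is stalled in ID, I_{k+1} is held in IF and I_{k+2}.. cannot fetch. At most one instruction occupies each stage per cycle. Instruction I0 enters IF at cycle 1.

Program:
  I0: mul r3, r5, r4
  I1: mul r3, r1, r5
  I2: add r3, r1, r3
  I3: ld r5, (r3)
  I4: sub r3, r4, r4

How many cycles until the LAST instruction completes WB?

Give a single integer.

Answer: 13

Derivation:
I0 mul r3 <- r5,r4: IF@1 ID@2 stall=0 (-) EX@3 MEM@4 WB@5
I1 mul r3 <- r1,r5: IF@2 ID@3 stall=0 (-) EX@4 MEM@5 WB@6
I2 add r3 <- r1,r3: IF@3 ID@4 stall=2 (RAW on I1.r3 (WB@6)) EX@7 MEM@8 WB@9
I3 ld r5 <- r3: IF@4 ID@7 stall=2 (RAW on I2.r3 (WB@9)) EX@10 MEM@11 WB@12
I4 sub r3 <- r4,r4: IF@7 ID@10 stall=0 (-) EX@11 MEM@12 WB@13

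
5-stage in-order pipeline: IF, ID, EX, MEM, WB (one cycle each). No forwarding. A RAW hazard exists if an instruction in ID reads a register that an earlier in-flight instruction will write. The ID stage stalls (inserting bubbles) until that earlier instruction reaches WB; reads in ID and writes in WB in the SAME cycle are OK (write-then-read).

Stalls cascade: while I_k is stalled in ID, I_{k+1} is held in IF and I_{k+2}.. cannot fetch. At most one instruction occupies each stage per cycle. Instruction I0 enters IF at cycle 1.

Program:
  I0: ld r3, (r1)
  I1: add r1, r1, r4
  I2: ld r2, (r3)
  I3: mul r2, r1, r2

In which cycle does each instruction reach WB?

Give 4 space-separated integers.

Answer: 5 6 8 11

Derivation:
I0 ld r3 <- r1: IF@1 ID@2 stall=0 (-) EX@3 MEM@4 WB@5
I1 add r1 <- r1,r4: IF@2 ID@3 stall=0 (-) EX@4 MEM@5 WB@6
I2 ld r2 <- r3: IF@3 ID@4 stall=1 (RAW on I0.r3 (WB@5)) EX@6 MEM@7 WB@8
I3 mul r2 <- r1,r2: IF@4 ID@6 stall=2 (RAW on I2.r2 (WB@8)) EX@9 MEM@10 WB@11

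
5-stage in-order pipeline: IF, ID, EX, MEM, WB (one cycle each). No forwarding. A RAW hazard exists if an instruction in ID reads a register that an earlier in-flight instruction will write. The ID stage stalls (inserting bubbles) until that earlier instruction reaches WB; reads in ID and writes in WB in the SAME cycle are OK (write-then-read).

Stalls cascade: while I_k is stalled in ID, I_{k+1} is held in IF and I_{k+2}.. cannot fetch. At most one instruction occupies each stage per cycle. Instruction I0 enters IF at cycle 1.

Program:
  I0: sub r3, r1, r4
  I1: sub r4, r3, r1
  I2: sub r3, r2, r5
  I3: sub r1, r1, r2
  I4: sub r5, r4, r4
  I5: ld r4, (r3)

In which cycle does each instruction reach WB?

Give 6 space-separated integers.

Answer: 5 8 9 10 11 12

Derivation:
I0 sub r3 <- r1,r4: IF@1 ID@2 stall=0 (-) EX@3 MEM@4 WB@5
I1 sub r4 <- r3,r1: IF@2 ID@3 stall=2 (RAW on I0.r3 (WB@5)) EX@6 MEM@7 WB@8
I2 sub r3 <- r2,r5: IF@3 ID@6 stall=0 (-) EX@7 MEM@8 WB@9
I3 sub r1 <- r1,r2: IF@6 ID@7 stall=0 (-) EX@8 MEM@9 WB@10
I4 sub r5 <- r4,r4: IF@7 ID@8 stall=0 (-) EX@9 MEM@10 WB@11
I5 ld r4 <- r3: IF@8 ID@9 stall=0 (-) EX@10 MEM@11 WB@12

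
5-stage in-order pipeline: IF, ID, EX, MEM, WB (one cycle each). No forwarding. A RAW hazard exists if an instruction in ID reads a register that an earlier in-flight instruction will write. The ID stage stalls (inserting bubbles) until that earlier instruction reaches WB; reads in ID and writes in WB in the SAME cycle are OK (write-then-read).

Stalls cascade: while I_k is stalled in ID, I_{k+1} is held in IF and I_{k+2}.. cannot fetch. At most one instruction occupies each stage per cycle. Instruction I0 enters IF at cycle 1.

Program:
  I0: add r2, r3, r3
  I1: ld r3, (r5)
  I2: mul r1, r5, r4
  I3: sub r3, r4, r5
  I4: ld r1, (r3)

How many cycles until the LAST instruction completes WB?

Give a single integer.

Answer: 11

Derivation:
I0 add r2 <- r3,r3: IF@1 ID@2 stall=0 (-) EX@3 MEM@4 WB@5
I1 ld r3 <- r5: IF@2 ID@3 stall=0 (-) EX@4 MEM@5 WB@6
I2 mul r1 <- r5,r4: IF@3 ID@4 stall=0 (-) EX@5 MEM@6 WB@7
I3 sub r3 <- r4,r5: IF@4 ID@5 stall=0 (-) EX@6 MEM@7 WB@8
I4 ld r1 <- r3: IF@5 ID@6 stall=2 (RAW on I3.r3 (WB@8)) EX@9 MEM@10 WB@11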